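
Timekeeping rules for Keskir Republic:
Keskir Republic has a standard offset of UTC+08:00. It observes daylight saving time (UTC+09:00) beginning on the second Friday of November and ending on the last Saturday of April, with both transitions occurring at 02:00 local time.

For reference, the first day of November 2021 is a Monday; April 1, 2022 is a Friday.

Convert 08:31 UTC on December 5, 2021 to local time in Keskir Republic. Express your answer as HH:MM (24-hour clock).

17:31

1 November 2021 is a Monday, so the first Friday is November 5 and the second is November 12.
1 April 2022 is a Friday, so Saturdays fall on 2, 9, 16, 23, 30; the last is April 30.
At the standard offset (UTC+08:00), 08:31 UTC + 8h = 16:31 Keskir Republic standard time.
Daylight saving runs 12 November 2021 – 30 April 2022; the standard-time date in Keskir Republic, December 5, 2021, is inside that window, so Keskir Republic is at UTC+09:00.
08:31 UTC + 9h = 17:31 local.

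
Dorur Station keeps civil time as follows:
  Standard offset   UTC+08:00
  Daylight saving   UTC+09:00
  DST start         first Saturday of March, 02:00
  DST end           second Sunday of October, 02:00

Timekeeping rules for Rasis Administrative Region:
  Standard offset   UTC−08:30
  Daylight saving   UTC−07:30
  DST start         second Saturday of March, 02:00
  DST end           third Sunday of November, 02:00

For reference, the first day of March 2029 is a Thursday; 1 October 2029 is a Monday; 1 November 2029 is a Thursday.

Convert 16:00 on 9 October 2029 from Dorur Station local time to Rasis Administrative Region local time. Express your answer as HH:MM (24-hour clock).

1 March 2029 is a Thursday, so the first Saturday is March 3.
1 October 2029 is a Monday, so the first Sunday is October 7 and the second is October 14.
9 October 2029 falls between 3 March and 14 October, so daylight saving is in effect and Dorur Station is at UTC+09:00.
16:00 Dorur Station − 9h = 07:00 UTC.
1 March 2029 is a Thursday, so the first Saturday is March 3 and the second is March 10.
1 November 2029 is a Thursday, so the first Sunday is November 4 and the third is November 18.
At the standard offset (UTC−08:30), 07:00 UTC − 8h30m = 22:30 Rasis Administrative Region standard time (rolling into the previous day, 8 October 2029).
Daylight saving runs 10 March – 18 November; the standard-time date in Rasis Administrative Region, 8 October 2029, is inside that window, so Rasis Administrative Region is at UTC−07:30.
07:00 UTC − 7h30m = 23:30 Rasis Administrative Region (rolling into the previous day, 8 October 2029).

23:30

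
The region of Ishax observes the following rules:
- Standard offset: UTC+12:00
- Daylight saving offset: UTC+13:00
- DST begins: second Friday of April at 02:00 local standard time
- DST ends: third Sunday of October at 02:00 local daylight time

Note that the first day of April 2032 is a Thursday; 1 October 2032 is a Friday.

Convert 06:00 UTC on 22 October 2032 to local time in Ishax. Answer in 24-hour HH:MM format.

18:00

1 April 2032 is a Thursday, so the first Friday is April 2 and the second is April 9.
1 October 2032 is a Friday, so the first Sunday is October 3 and the third is October 17.
At the standard offset (UTC+12:00), 06:00 UTC + 12h = 18:00 Ishax standard time.
The standard-time date in Ishax, 22 October 2032, does not fall between 9 April and 17 October, so daylight saving is not in effect and Ishax is at UTC+12:00.
06:00 UTC + 12h = 18:00 local.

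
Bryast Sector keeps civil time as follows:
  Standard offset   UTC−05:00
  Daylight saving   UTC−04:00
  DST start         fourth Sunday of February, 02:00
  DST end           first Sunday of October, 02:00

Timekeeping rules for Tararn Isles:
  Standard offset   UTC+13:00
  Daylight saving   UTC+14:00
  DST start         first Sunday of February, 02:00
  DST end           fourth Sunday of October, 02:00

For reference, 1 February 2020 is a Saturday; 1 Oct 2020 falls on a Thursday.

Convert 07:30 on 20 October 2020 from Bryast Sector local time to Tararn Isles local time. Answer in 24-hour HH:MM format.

02:30

1 February 2020 is a Saturday, so the first Sunday is February 2 and the fourth is February 23.
1 October 2020 is a Thursday, so the first Sunday is October 4.
20 October 2020 does not fall between 23 February and 4 October, so daylight saving is not in effect and Bryast Sector is at UTC−05:00.
07:30 Bryast Sector + 5h = 12:30 UTC.
1 February 2020 is a Saturday, so the first Sunday is February 2.
1 October 2020 is a Thursday, so the first Sunday is October 4 and the fourth is October 25.
At the standard offset (UTC+13:00), 12:30 UTC + 13h = 01:30 Tararn Isles standard time (rolling into the next day, 21 October 2020).
The standard-time date in Tararn Isles, 21 October 2020, lies within the daylight-saving period (2 February – 25 October), so Tararn Isles is on daylight time, UTC+14:00.
12:30 UTC + 14h = 02:30 Tararn Isles (rolling into the next day, 21 October 2020).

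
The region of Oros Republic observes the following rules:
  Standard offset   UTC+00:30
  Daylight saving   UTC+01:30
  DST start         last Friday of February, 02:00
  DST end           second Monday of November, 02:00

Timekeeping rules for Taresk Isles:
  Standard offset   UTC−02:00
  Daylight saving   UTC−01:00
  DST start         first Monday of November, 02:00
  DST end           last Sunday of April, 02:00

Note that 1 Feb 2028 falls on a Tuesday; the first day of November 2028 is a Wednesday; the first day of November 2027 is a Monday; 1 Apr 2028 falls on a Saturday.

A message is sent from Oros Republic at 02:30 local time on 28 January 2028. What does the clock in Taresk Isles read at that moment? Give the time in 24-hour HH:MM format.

1 February 2028 is a Tuesday, so Fridays fall on 4, 11, 18, 25; the last is February 25.
1 November 2028 is a Wednesday, so the first Monday is November 6 and the second is November 13.
28 January 2028 does not fall between 25 February and 13 November, so daylight saving is not in effect and Oros Republic is at UTC+00:30.
02:30 Oros Republic − 0h30m = 02:00 UTC.
1 November 2027 is a Monday, so the first Monday is November 1.
1 April 2028 is a Saturday, so Sundays fall on 2, 9, 16, 23, 30; the last is April 30.
At the standard offset (UTC−02:00), 02:00 UTC − 2h = 00:00 Taresk Isles standard time.
The standard-time date in Taresk Isles, 28 January 2028, lies within the daylight-saving period (1 November 2027 – 30 April 2028), so Taresk Isles is on daylight time, UTC−01:00.
02:00 UTC − 1h = 01:00 Taresk Isles.

01:00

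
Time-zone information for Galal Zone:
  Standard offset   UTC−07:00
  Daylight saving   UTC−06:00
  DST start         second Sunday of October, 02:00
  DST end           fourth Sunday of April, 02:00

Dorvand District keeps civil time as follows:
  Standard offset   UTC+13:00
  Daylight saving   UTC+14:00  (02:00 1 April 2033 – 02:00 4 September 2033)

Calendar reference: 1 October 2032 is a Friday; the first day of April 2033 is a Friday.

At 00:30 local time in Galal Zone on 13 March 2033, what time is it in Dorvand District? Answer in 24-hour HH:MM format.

19:30

1 October 2032 is a Friday, so the first Sunday is October 3 and the second is October 10.
1 April 2033 is a Friday, so the first Sunday is April 3 and the fourth is April 24.
Daylight saving runs 10 October 2032 – 24 April 2033; 13 March 2033 is inside that window, so Galal Zone is at UTC−06:00.
00:30 Galal Zone + 6h = 06:30 UTC.
At the standard offset (UTC+13:00), 06:30 UTC + 13h = 19:30 Dorvand District standard time.
The standard-time date in Dorvand District, 13 March 2033, is outside the daylight-saving period (1 April – 4 September), so Dorvand District is on standard time, UTC+13:00.
06:30 UTC + 13h = 19:30 Dorvand District.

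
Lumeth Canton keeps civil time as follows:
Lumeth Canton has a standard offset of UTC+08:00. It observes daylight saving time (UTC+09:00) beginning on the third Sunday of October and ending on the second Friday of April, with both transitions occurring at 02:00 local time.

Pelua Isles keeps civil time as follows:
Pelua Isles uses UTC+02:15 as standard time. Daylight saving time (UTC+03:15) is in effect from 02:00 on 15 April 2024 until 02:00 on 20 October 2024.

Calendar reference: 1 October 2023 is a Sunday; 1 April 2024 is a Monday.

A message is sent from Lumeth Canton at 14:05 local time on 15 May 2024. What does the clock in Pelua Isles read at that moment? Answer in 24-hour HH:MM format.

1 October 2023 is a Sunday, so the first Sunday is October 1 and the third is October 15.
1 April 2024 is a Monday, so the first Friday is April 5 and the second is April 12.
15 May 2024 does not fall between 15 October 2023 and 12 April 2024, so daylight saving is not in effect and Lumeth Canton is at UTC+08:00.
14:05 Lumeth Canton − 8h = 06:05 UTC.
At the standard offset (UTC+02:15), 06:05 UTC + 2h15m = 08:20 Pelua Isles standard time.
Daylight saving runs 15 April – 20 October; the standard-time date in Pelua Isles, 15 May 2024, is inside that window, so Pelua Isles is at UTC+03:15.
06:05 UTC + 3h15m = 09:20 Pelua Isles.

09:20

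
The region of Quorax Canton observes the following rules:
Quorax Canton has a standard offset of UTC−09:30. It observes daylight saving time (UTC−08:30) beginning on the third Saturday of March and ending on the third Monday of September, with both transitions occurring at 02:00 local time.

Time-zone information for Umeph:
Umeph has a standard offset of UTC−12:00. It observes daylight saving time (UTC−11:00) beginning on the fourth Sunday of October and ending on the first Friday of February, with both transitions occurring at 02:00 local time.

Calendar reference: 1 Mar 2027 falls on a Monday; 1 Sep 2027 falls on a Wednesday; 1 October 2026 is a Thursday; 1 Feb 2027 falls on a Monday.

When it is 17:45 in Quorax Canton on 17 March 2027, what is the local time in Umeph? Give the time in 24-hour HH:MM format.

15:15

1 March 2027 is a Monday, so the first Saturday is March 6 and the third is March 20.
1 September 2027 is a Wednesday, so the first Monday is September 6 and the third is September 20.
17 March 2027 does not fall between 20 March and 20 September, so daylight saving is not in effect and Quorax Canton is at UTC−09:30.
17:45 Quorax Canton + 9h30m = 03:15 UTC (rolling into the next day, 18 March 2027).
1 October 2026 is a Thursday, so the first Sunday is October 4 and the fourth is October 25.
1 February 2027 is a Monday, so the first Friday is February 5.
At the standard offset (UTC−12:00), 03:15 UTC − 12h = 15:15 Umeph standard time (rolling into the previous day, 17 March 2027).
The standard-time date in Umeph, 17 March 2027, does not fall between 25 October 2026 and 5 February 2027, so daylight saving is not in effect and Umeph is at UTC−12:00.
03:15 UTC − 12h = 15:15 Umeph (rolling into the previous day, 17 March 2027).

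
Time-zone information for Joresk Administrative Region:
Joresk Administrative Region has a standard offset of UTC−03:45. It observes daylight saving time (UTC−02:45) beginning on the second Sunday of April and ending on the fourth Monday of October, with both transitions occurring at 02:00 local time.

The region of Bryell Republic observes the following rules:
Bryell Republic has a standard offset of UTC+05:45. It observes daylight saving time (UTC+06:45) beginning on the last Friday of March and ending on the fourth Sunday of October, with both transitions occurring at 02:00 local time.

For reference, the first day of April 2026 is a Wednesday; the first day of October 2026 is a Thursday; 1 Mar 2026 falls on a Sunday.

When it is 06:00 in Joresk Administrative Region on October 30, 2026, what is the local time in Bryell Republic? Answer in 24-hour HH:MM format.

15:30

1 April 2026 is a Wednesday, so the first Sunday is April 5 and the second is April 12.
1 October 2026 is a Thursday, so the first Monday is October 5 and the fourth is October 26.
Daylight saving runs 12 April – 26 October; October 30, 2026 is outside that window, so Joresk Administrative Region is on standard time at UTC−03:45.
06:00 Joresk Administrative Region + 3h45m = 09:45 UTC.
1 March 2026 is a Sunday, so Fridays fall on 6, 13, 20, 27; the last is March 27.
1 October 2026 is a Thursday, so the first Sunday is October 4 and the fourth is October 25.
At the standard offset (UTC+05:45), 09:45 UTC + 5h45m = 15:30 Bryell Republic standard time.
The standard-time date in Bryell Republic, October 30, 2026, is outside the daylight-saving period (27 March – 25 October), so Bryell Republic is on standard time, UTC+05:45.
09:45 UTC + 5h45m = 15:30 Bryell Republic.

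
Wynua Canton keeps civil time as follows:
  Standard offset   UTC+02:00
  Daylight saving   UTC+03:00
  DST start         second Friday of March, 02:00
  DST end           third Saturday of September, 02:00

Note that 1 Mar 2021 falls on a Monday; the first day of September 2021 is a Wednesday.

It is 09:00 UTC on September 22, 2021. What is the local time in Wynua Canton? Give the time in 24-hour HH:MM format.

11:00

1 March 2021 is a Monday, so the first Friday is March 5 and the second is March 12.
1 September 2021 is a Wednesday, so the first Saturday is September 4 and the third is September 18.
At the standard offset (UTC+02:00), 09:00 UTC + 2h = 11:00 Wynua Canton standard time.
Daylight saving runs 12 March – 18 September; the standard-time date in Wynua Canton, September 22, 2021, is outside that window, so Wynua Canton is on standard time at UTC+02:00.
09:00 UTC + 2h = 11:00 local.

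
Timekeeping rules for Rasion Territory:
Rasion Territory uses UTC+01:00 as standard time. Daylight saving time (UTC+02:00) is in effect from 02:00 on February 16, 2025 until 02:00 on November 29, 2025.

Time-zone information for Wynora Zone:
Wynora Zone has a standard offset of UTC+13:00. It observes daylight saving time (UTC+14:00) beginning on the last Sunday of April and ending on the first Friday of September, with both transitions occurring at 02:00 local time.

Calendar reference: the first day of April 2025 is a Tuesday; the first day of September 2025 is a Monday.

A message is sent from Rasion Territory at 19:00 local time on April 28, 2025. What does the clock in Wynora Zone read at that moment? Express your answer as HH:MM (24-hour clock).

April 28, 2025 lies within the daylight-saving period (16 February – 29 November), so Rasion Territory is on daylight time, UTC+02:00.
19:00 Rasion Territory − 2h = 17:00 UTC.
1 April 2025 is a Tuesday, so Sundays fall on 6, 13, 20, 27; the last is April 27.
1 September 2025 is a Monday, so the first Friday is September 5.
At the standard offset (UTC+13:00), 17:00 UTC + 13h = 06:00 Wynora Zone standard time (rolling into the next day, 29 April 2025).
The standard-time date in Wynora Zone, April 29, 2025, falls between 27 April and 5 September, so daylight saving is in effect and Wynora Zone is at UTC+14:00.
17:00 UTC + 14h = 07:00 Wynora Zone (rolling into the next day, 29 April 2025).

07:00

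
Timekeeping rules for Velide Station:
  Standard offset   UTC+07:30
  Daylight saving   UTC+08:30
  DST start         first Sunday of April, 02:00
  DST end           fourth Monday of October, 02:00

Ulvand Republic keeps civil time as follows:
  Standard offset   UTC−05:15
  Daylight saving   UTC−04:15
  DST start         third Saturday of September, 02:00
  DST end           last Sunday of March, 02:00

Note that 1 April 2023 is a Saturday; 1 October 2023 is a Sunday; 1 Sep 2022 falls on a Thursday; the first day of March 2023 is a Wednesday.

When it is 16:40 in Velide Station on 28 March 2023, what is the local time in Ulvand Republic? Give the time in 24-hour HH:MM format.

03:55

1 April 2023 is a Saturday, so the first Sunday is April 2.
1 October 2023 is a Sunday, so the first Monday is October 2 and the fourth is October 23.
28 March 2023 does not fall between 2 April and 23 October, so daylight saving is not in effect and Velide Station is at UTC+07:30.
16:40 Velide Station − 7h30m = 09:10 UTC.
1 September 2022 is a Thursday, so the first Saturday is September 3 and the third is September 17.
1 March 2023 is a Wednesday, so Sundays fall on 5, 12, 19, 26; the last is March 26.
At the standard offset (UTC−05:15), 09:10 UTC − 5h15m = 03:55 Ulvand Republic standard time.
The standard-time date in Ulvand Republic, 28 March 2023, is outside the daylight-saving period (17 September 2022 – 26 March 2023), so Ulvand Republic is on standard time, UTC−05:15.
09:10 UTC − 5h15m = 03:55 Ulvand Republic.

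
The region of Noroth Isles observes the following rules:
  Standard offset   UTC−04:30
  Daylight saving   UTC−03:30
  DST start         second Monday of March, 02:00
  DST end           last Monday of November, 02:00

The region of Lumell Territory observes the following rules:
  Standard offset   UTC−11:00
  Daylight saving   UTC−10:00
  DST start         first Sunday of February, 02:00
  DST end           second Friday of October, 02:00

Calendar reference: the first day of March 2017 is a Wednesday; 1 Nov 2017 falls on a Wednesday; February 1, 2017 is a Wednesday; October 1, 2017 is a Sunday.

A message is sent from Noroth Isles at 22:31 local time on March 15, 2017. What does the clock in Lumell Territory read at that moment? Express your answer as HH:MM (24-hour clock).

16:01

1 March 2017 is a Wednesday, so the first Monday is March 6 and the second is March 13.
1 November 2017 is a Wednesday, so Mondays fall on 6, 13, 20, 27; the last is November 27.
Daylight saving runs 13 March – 27 November; March 15, 2017 is inside that window, so Noroth Isles is at UTC−03:30.
22:31 Noroth Isles + 3h30m = 02:01 UTC (rolling into the next day, 16 March 2017).
1 February 2017 is a Wednesday, so the first Sunday is February 5.
1 October 2017 is a Sunday, so the first Friday is October 6 and the second is October 13.
At the standard offset (UTC−11:00), 02:01 UTC − 11h = 15:01 Lumell Territory standard time (rolling into the previous day, 15 March 2017).
The standard-time date in Lumell Territory, March 15, 2017, falls between 5 February and 13 October, so daylight saving is in effect and Lumell Territory is at UTC−10:00.
02:01 UTC − 10h = 16:01 Lumell Territory (rolling into the previous day, 15 March 2017).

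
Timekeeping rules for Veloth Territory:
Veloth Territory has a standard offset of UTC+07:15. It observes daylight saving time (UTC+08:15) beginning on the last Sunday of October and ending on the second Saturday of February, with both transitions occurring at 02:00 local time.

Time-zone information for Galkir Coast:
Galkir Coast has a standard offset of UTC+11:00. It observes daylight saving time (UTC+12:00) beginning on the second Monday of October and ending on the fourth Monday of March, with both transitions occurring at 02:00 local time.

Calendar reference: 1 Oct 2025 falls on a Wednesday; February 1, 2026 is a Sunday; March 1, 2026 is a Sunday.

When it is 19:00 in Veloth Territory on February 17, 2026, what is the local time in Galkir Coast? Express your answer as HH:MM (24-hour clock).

1 October 2025 is a Wednesday, so Sundays fall on 5, 12, 19, 26; the last is October 26.
1 February 2026 is a Sunday, so the first Saturday is February 7 and the second is February 14.
February 17, 2026 is outside the daylight-saving period (26 October 2025 – 14 February 2026), so Veloth Territory is on standard time, UTC+07:15.
19:00 Veloth Territory − 7h15m = 11:45 UTC.
1 October 2025 is a Wednesday, so the first Monday is October 6 and the second is October 13.
1 March 2026 is a Sunday, so the first Monday is March 2 and the fourth is March 23.
At the standard offset (UTC+11:00), 11:45 UTC + 11h = 22:45 Galkir Coast standard time.
The standard-time date in Galkir Coast, February 17, 2026, lies within the daylight-saving period (13 October 2025 – 23 March 2026), so Galkir Coast is on daylight time, UTC+12:00.
11:45 UTC + 12h = 23:45 Galkir Coast.

23:45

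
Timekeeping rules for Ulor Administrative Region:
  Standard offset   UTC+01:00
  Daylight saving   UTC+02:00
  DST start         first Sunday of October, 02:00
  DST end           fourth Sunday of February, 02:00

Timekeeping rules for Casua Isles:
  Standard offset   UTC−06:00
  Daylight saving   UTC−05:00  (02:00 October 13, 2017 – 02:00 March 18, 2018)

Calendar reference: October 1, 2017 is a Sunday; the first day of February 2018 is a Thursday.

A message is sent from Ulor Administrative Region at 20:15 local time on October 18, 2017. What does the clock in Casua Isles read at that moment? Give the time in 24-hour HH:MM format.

13:15

1 October 2017 is a Sunday, so the first Sunday is October 1.
1 February 2018 is a Thursday, so the first Sunday is February 4 and the fourth is February 25.
October 18, 2017 falls between 1 October 2017 and 25 February 2018, so daylight saving is in effect and Ulor Administrative Region is at UTC+02:00.
20:15 Ulor Administrative Region − 2h = 18:15 UTC.
At the standard offset (UTC−06:00), 18:15 UTC − 6h = 12:15 Casua Isles standard time.
The standard-time date in Casua Isles, October 18, 2017, falls between 13 October 2017 and 18 March 2018, so daylight saving is in effect and Casua Isles is at UTC−05:00.
18:15 UTC − 5h = 13:15 Casua Isles.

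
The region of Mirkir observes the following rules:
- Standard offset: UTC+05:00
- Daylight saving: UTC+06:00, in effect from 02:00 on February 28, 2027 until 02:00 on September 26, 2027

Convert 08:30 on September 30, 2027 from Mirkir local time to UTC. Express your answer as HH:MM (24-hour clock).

03:30

September 30, 2027 does not fall between 28 February and 26 September, so daylight saving is not in effect and Mirkir is at UTC+05:00.
08:30 local − 5h = 03:30 UTC.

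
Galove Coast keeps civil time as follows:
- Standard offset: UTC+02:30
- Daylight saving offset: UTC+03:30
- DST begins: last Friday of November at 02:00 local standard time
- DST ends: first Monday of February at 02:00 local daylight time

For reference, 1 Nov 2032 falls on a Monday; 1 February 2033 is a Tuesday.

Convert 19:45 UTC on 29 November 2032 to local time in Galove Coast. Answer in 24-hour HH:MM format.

23:15

1 November 2032 is a Monday, so Fridays fall on 5, 12, 19, 26; the last is November 26.
1 February 2033 is a Tuesday, so the first Monday is February 7.
At the standard offset (UTC+02:30), 19:45 UTC + 2h30m = 22:15 Galove Coast standard time.
The standard-time date in Galove Coast, 29 November 2032, lies within the daylight-saving period (26 November 2032 – 7 February 2033), so Galove Coast is on daylight time, UTC+03:30.
19:45 UTC + 3h30m = 23:15 local.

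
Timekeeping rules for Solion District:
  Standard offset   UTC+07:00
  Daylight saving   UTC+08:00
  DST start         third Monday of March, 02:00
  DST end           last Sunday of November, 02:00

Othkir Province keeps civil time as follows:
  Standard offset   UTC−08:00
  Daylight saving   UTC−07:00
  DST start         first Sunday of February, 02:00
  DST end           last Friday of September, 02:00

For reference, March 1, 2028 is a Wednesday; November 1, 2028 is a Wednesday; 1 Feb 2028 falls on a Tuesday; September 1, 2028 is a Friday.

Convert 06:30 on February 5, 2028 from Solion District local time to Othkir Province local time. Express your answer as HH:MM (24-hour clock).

15:30

1 March 2028 is a Wednesday, so the first Monday is March 6 and the third is March 20.
1 November 2028 is a Wednesday, so Sundays fall on 5, 12, 19, 26; the last is November 26.
February 5, 2028 does not fall between 20 March and 26 November, so daylight saving is not in effect and Solion District is at UTC+07:00.
06:30 Solion District − 7h = 23:30 UTC (rolling into the previous day, 4 February 2028).
1 February 2028 is a Tuesday, so the first Sunday is February 6.
1 September 2028 is a Friday, so Fridays fall on 1, 8, 15, 22, 29; the last is September 29.
At the standard offset (UTC−08:00), 23:30 UTC − 8h = 15:30 Othkir Province standard time.
The standard-time date in Othkir Province, February 4, 2028, is outside the daylight-saving period (6 February – 29 September), so Othkir Province is on standard time, UTC−08:00.
23:30 UTC − 8h = 15:30 Othkir Province.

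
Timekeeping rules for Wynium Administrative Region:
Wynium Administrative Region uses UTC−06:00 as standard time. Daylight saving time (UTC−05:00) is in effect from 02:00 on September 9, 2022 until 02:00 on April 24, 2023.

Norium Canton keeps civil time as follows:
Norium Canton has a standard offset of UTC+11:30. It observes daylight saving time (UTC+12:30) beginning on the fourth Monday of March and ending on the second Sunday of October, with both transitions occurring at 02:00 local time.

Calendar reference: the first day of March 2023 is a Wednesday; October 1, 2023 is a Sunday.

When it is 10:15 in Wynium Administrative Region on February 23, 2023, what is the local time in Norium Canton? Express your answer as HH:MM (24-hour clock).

02:45

February 23, 2023 falls between 9 September 2022 and 24 April 2023, so daylight saving is in effect and Wynium Administrative Region is at UTC−05:00.
10:15 Wynium Administrative Region + 5h = 15:15 UTC.
1 March 2023 is a Wednesday, so the first Monday is March 6 and the fourth is March 27.
1 October 2023 is a Sunday, so the first Sunday is October 1 and the second is October 8.
At the standard offset (UTC+11:30), 15:15 UTC + 11h30m = 02:45 Norium Canton standard time (rolling into the next day, 24 February 2023).
Daylight saving runs 27 March – 8 October; the standard-time date in Norium Canton, February 24, 2023, is outside that window, so Norium Canton is on standard time at UTC+11:30.
15:15 UTC + 11h30m = 02:45 Norium Canton (rolling into the next day, 24 February 2023).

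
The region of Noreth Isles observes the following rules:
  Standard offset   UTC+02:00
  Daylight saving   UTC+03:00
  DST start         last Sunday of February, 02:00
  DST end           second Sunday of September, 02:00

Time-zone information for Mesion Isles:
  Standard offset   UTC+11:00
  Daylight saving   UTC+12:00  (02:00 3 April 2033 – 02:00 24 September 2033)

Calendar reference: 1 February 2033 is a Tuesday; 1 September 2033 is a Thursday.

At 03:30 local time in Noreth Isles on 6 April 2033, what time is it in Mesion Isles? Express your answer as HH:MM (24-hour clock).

12:30

1 February 2033 is a Tuesday, so Sundays fall on 6, 13, 20, 27; the last is February 27.
1 September 2033 is a Thursday, so the first Sunday is September 4 and the second is September 11.
Daylight saving runs 27 February – 11 September; 6 April 2033 is inside that window, so Noreth Isles is at UTC+03:00.
03:30 Noreth Isles − 3h = 00:30 UTC.
At the standard offset (UTC+11:00), 00:30 UTC + 11h = 11:30 Mesion Isles standard time.
The standard-time date in Mesion Isles, 6 April 2033, falls between 3 April and 24 September, so daylight saving is in effect and Mesion Isles is at UTC+12:00.
00:30 UTC + 12h = 12:30 Mesion Isles.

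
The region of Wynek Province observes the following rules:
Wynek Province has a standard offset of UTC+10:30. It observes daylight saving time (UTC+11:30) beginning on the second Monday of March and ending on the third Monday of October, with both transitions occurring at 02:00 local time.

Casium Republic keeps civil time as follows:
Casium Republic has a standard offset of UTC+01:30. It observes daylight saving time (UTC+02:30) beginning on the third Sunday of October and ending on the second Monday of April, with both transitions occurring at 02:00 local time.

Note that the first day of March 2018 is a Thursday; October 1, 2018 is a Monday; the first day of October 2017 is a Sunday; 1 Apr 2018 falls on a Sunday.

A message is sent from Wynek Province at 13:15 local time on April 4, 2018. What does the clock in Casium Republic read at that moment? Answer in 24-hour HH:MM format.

1 March 2018 is a Thursday, so the first Monday is March 5 and the second is March 12.
1 October 2018 is a Monday, so the first Monday is October 1 and the third is October 15.
April 4, 2018 lies within the daylight-saving period (12 March – 15 October), so Wynek Province is on daylight time, UTC+11:30.
13:15 Wynek Province − 11h30m = 01:45 UTC.
1 October 2017 is a Sunday, so the first Sunday is October 1 and the third is October 15.
1 April 2018 is a Sunday, so the first Monday is April 2 and the second is April 9.
At the standard offset (UTC+01:30), 01:45 UTC + 1h30m = 03:15 Casium Republic standard time.
Daylight saving runs 15 October 2017 – 9 April 2018; the standard-time date in Casium Republic, April 4, 2018, is inside that window, so Casium Republic is at UTC+02:30.
01:45 UTC + 2h30m = 04:15 Casium Republic.

04:15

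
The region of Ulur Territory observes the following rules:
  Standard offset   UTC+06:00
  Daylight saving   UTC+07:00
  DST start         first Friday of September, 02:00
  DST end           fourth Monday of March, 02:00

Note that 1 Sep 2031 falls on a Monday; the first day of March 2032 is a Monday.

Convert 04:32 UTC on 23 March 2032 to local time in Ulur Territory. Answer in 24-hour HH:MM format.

1 September 2031 is a Monday, so the first Friday is September 5.
1 March 2032 is a Monday, so the first Monday is March 1 and the fourth is March 22.
At the standard offset (UTC+06:00), 04:32 UTC + 6h = 10:32 Ulur Territory standard time.
The standard-time date in Ulur Territory, 23 March 2032, is outside the daylight-saving period (5 September 2031 – 22 March 2032), so Ulur Territory is on standard time, UTC+06:00.
04:32 UTC + 6h = 10:32 local.

10:32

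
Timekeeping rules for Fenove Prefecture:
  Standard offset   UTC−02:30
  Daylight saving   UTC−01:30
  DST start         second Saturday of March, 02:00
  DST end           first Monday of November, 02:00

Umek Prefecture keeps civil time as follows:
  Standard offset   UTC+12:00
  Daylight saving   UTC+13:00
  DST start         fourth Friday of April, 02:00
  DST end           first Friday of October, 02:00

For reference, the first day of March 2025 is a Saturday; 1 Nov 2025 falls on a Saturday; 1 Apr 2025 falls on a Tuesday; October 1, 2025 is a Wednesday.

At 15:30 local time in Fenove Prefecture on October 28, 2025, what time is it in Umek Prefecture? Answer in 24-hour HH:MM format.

05:00

1 March 2025 is a Saturday, so the first Saturday is March 1 and the second is March 8.
1 November 2025 is a Saturday, so the first Monday is November 3.
Daylight saving runs 8 March – 3 November; October 28, 2025 is inside that window, so Fenove Prefecture is at UTC−01:30.
15:30 Fenove Prefecture + 1h30m = 17:00 UTC.
1 April 2025 is a Tuesday, so the first Friday is April 4 and the fourth is April 25.
1 October 2025 is a Wednesday, so the first Friday is October 3.
At the standard offset (UTC+12:00), 17:00 UTC + 12h = 05:00 Umek Prefecture standard time (rolling into the next day, 29 October 2025).
Daylight saving runs 25 April – 3 October; the standard-time date in Umek Prefecture, October 29, 2025, is outside that window, so Umek Prefecture is on standard time at UTC+12:00.
17:00 UTC + 12h = 05:00 Umek Prefecture (rolling into the next day, 29 October 2025).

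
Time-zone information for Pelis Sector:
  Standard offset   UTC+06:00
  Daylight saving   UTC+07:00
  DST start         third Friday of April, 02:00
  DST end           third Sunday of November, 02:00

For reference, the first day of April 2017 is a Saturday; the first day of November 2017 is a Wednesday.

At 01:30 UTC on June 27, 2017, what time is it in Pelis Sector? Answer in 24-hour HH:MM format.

1 April 2017 is a Saturday, so the first Friday is April 7 and the third is April 21.
1 November 2017 is a Wednesday, so the first Sunday is November 5 and the third is November 19.
At the standard offset (UTC+06:00), 01:30 UTC + 6h = 07:30 Pelis Sector standard time.
Daylight saving runs 21 April – 19 November; the standard-time date in Pelis Sector, June 27, 2017, is inside that window, so Pelis Sector is at UTC+07:00.
01:30 UTC + 7h = 08:30 local.

08:30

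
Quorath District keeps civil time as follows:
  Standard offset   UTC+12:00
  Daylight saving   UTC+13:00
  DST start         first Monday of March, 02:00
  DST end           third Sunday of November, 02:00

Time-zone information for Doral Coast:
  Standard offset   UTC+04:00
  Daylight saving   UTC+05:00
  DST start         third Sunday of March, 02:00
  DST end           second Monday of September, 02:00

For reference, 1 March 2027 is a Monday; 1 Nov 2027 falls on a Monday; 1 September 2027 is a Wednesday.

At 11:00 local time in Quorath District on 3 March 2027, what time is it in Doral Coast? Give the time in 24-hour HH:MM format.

02:00

1 March 2027 is a Monday, so the first Monday is March 1.
1 November 2027 is a Monday, so the first Sunday is November 7 and the third is November 21.
Daylight saving runs 1 March – 21 November; 3 March 2027 is inside that window, so Quorath District is at UTC+13:00.
11:00 Quorath District − 13h = 22:00 UTC (rolling into the previous day, 2 March 2027).
1 March 2027 is a Monday, so the first Sunday is March 7 and the third is March 21.
1 September 2027 is a Wednesday, so the first Monday is September 6 and the second is September 13.
At the standard offset (UTC+04:00), 22:00 UTC + 4h = 02:00 Doral Coast standard time (rolling into the next day, 3 March 2027).
The standard-time date in Doral Coast, 3 March 2027, does not fall between 21 March and 13 September, so daylight saving is not in effect and Doral Coast is at UTC+04:00.
22:00 UTC + 4h = 02:00 Doral Coast (rolling into the next day, 3 March 2027).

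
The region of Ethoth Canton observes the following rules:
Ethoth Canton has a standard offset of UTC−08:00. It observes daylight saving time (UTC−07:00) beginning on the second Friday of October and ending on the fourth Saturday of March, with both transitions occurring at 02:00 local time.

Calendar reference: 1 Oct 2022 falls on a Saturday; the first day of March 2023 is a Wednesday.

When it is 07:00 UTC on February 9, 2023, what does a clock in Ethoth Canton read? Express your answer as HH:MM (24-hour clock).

00:00

1 October 2022 is a Saturday, so the first Friday is October 7 and the second is October 14.
1 March 2023 is a Wednesday, so the first Saturday is March 4 and the fourth is March 25.
At the standard offset (UTC−08:00), 07:00 UTC − 8h = 23:00 Ethoth Canton standard time (rolling into the previous day, 8 February 2023).
The standard-time date in Ethoth Canton, February 8, 2023, lies within the daylight-saving period (14 October 2022 – 25 March 2023), so Ethoth Canton is on daylight time, UTC−07:00.
07:00 UTC − 7h = 00:00 local.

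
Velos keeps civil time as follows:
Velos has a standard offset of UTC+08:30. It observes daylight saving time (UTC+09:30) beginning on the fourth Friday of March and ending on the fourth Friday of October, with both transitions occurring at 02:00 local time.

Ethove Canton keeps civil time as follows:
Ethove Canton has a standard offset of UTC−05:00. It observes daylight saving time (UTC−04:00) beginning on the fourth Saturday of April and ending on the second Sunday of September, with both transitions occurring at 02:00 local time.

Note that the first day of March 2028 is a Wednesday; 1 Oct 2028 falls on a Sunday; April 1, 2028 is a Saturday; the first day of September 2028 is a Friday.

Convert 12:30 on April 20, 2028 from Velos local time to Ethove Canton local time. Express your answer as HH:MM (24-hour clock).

22:00

1 March 2028 is a Wednesday, so the first Friday is March 3 and the fourth is March 24.
1 October 2028 is a Sunday, so the first Friday is October 6 and the fourth is October 27.
April 20, 2028 falls between 24 March and 27 October, so daylight saving is in effect and Velos is at UTC+09:30.
12:30 Velos − 9h30m = 03:00 UTC.
1 April 2028 is a Saturday, so the first Saturday is April 1 and the fourth is April 22.
1 September 2028 is a Friday, so the first Sunday is September 3 and the second is September 10.
At the standard offset (UTC−05:00), 03:00 UTC − 5h = 22:00 Ethove Canton standard time (rolling into the previous day, 19 April 2028).
The standard-time date in Ethove Canton, April 19, 2028, does not fall between 22 April and 10 September, so daylight saving is not in effect and Ethove Canton is at UTC−05:00.
03:00 UTC − 5h = 22:00 Ethove Canton (rolling into the previous day, 19 April 2028).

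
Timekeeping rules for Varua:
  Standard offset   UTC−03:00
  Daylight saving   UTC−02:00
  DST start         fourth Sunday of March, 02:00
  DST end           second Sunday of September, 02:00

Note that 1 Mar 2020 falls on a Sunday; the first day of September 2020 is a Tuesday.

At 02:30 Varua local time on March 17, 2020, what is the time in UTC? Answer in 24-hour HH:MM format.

05:30

1 March 2020 is a Sunday, so the first Sunday is March 1 and the fourth is March 22.
1 September 2020 is a Tuesday, so the first Sunday is September 6 and the second is September 13.
Daylight saving runs 22 March – 13 September; March 17, 2020 is outside that window, so Varua is on standard time at UTC−03:00.
02:30 local + 3h = 05:30 UTC.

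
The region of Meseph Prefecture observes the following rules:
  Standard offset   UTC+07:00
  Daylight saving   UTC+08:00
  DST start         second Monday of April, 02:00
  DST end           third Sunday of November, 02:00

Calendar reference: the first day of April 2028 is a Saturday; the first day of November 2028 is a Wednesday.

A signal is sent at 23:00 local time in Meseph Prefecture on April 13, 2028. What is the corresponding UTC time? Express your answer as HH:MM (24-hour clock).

1 April 2028 is a Saturday, so the first Monday is April 3 and the second is April 10.
1 November 2028 is a Wednesday, so the first Sunday is November 5 and the third is November 19.
April 13, 2028 lies within the daylight-saving period (10 April – 19 November), so Meseph Prefecture is on daylight time, UTC+08:00.
23:00 local − 8h = 15:00 UTC.

15:00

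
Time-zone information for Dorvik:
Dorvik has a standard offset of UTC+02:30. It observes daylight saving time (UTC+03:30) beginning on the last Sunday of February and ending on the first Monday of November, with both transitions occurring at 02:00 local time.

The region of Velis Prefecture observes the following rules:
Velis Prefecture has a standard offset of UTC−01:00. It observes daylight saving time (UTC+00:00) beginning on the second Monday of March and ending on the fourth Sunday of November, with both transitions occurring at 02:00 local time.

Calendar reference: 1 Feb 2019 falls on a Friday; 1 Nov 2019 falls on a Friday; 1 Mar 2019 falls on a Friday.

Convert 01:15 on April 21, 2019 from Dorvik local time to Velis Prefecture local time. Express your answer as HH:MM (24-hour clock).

1 February 2019 is a Friday, so Sundays fall on 3, 10, 17, 24; the last is February 24.
1 November 2019 is a Friday, so the first Monday is November 4.
Daylight saving runs 24 February – 4 November; April 21, 2019 is inside that window, so Dorvik is at UTC+03:30.
01:15 Dorvik − 3h30m = 21:45 UTC (rolling into the previous day, 20 April 2019).
1 March 2019 is a Friday, so the first Monday is March 4 and the second is March 11.
1 November 2019 is a Friday, so the first Sunday is November 3 and the fourth is November 24.
At the standard offset (UTC−01:00), 21:45 UTC − 1h = 20:45 Velis Prefecture standard time.
Daylight saving runs 11 March – 24 November; the standard-time date in Velis Prefecture, April 20, 2019, is inside that window, so Velis Prefecture is at UTC+00:00.
21:45 UTC + 0h = 21:45 Velis Prefecture.

21:45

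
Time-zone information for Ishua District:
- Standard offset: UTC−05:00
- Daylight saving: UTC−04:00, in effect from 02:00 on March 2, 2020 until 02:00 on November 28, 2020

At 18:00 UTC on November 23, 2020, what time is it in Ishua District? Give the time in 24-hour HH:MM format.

14:00

At the standard offset (UTC−05:00), 18:00 UTC − 5h = 13:00 Ishua District standard time.
The standard-time date in Ishua District, November 23, 2020, lies within the daylight-saving period (2 March – 28 November), so Ishua District is on daylight time, UTC−04:00.
18:00 UTC − 4h = 14:00 local.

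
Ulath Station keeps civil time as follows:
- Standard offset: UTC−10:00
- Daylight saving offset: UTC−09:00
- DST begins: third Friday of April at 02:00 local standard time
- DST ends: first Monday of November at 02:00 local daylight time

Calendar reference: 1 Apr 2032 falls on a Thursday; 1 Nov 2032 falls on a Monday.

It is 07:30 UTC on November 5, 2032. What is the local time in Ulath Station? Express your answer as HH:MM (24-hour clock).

21:30

1 April 2032 is a Thursday, so the first Friday is April 2 and the third is April 16.
1 November 2032 is a Monday, so the first Monday is November 1.
At the standard offset (UTC−10:00), 07:30 UTC − 10h = 21:30 Ulath Station standard time (rolling into the previous day, 4 November 2032).
The standard-time date in Ulath Station, November 4, 2032, does not fall between 16 April and 1 November, so daylight saving is not in effect and Ulath Station is at UTC−10:00.
07:30 UTC − 10h = 21:30 local (rolling into the previous day, 4 November 2032).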